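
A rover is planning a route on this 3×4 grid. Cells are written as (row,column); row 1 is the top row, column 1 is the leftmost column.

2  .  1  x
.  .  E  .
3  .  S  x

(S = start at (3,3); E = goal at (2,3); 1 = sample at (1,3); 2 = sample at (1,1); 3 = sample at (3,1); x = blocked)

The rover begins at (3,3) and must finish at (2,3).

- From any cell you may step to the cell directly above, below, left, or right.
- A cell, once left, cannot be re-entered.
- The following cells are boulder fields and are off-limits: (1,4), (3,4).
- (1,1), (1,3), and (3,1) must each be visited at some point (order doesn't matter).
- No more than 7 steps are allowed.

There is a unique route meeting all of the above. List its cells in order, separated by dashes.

(3,3) - (3,2) - (3,1) - (2,1) - (1,1) - (1,2) - (1,3) - (2,3)

Any route must reach (1,1), (1,3), and (3,1) and still end at (2,3) within 7 moves, so the order of the required stops is forced.
Route from (3,3): left 2 to (3,1), up 2 to (1,1), right 2 to (1,3), down 1 to (2,3) — 7 moves in all.
Check: all required cells visited; 7 ≤ 7 moves.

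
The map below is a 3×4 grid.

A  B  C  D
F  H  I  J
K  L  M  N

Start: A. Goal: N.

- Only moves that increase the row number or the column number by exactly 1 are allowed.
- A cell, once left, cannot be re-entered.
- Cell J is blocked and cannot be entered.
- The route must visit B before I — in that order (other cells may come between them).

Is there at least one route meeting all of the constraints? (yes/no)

yes

One route that works: A → B → H → I → M → N.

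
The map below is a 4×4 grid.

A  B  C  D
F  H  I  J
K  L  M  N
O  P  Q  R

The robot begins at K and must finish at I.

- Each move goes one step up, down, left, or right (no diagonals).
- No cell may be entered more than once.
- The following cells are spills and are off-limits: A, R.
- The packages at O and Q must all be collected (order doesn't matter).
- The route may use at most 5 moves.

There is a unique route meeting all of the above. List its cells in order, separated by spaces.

The budget equals the shortest possible length, so every move has to be on a shortest route through the required cells.
Route from K: down 1 to O, right 2 to Q, up 2 to I — 5 moves in all.
Check: all required cells visited; 5 ≤ 5 moves.

K O P Q M I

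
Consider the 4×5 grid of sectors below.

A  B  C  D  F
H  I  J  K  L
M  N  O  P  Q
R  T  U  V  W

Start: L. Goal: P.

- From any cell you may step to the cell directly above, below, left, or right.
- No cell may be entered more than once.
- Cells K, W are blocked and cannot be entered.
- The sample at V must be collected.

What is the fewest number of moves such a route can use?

Any route passes through V somewhere between L and P. Summing Manhattan distances along the two legs (L → V → P) gives a lower bound of 3 + 1 = 4 moves.
The shortest route satisfying every rule uses 8 moves: L → F → D → C → J → O → U → V → P.
The bound of 4 isn't tight here; checking systematically, no route of length 4 through 7 satisfies every constraint (on a 4-connected grid the length of any start-to-goal walk has the same parity as the Manhattan bound, so only lengths 4, 6, 8, … need checking), so 8 is the minimum.

8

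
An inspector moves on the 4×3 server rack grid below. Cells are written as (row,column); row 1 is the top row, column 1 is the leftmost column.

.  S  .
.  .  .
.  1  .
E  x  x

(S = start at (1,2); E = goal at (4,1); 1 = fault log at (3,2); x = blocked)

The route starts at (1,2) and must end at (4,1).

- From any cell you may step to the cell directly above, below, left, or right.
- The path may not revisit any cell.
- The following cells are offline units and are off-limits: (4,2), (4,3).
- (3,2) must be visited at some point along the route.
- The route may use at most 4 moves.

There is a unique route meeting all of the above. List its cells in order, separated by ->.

The budget equals the shortest possible length, so every move has to be on a shortest route through the required cells.
Route from (1,2): 2× down (reaching (3,2)), left to (3,1), down to (4,1) — 4 moves in all.
Check: all required cells visited; 4 ≤ 4 moves.

(1,2) -> (2,2) -> (3,2) -> (3,1) -> (4,1)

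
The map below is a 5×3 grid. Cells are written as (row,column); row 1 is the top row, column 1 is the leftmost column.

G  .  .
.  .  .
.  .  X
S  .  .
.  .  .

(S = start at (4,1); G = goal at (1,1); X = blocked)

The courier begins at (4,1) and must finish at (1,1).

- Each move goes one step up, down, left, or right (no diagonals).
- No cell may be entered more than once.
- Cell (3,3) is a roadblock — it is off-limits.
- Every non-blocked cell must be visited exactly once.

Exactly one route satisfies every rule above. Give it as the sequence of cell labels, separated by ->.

(4,1) -> (5,1) -> (5,2) -> (5,3) -> (4,3) -> (4,2) -> (3,2) -> (3,1) -> (2,1) -> (2,2) -> (2,3) -> (1,3) -> (1,2) -> (1,1)

Need to visit all 14 open cells exactly once, starting at (4,1) and ending at (1,1).
Cell (4,3) has only two open neighbours ((5,3) and (4,2)), so the path must pass straight through it: one of those is the cell it's entered from and the other is where it exits.
Route from (4,1): down to (5,1), 2× right (reaching (5,3)), up to (4,3), left to (4,2), up to (3,2), left to (3,1), up to (2,1), 2× right (reaching (2,3)), up to (1,3), 2× left (reaching (1,1)) — 13 moves in all.
Check: all 14 open cells covered.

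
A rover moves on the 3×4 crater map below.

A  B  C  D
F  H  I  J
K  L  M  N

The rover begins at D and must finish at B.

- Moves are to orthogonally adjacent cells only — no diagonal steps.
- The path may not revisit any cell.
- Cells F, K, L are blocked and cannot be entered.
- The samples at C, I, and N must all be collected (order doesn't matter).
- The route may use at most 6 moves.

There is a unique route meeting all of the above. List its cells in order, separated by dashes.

Any route must reach C, I, and N and still end at B within 6 moves, so the order of the required stops is forced.
Route from D: 2× down (reaching N), left to M, 2× up (reaching C), left to B — 6 moves in all.
Check: all required cells visited; 6 ≤ 6 moves.

D - J - N - M - I - C - B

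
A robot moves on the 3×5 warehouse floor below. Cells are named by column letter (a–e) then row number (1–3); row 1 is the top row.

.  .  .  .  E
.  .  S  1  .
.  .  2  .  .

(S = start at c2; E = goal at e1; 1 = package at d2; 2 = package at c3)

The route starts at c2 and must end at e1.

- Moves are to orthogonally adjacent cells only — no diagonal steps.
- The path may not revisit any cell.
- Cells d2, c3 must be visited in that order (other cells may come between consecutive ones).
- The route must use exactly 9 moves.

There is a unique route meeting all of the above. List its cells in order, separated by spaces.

The waypoints must appear in the order d2, c3, with no cell reused.
Route from c2: right 1 to d2, down 1 to d3, left 2 to b3, up 2 to b1, right 3 to e1 — 9 moves in all.
Check: order respected (1 at step 1, 2 at step 3); 9 moves as required.

c2 d2 d3 c3 b3 b2 b1 c1 d1 e1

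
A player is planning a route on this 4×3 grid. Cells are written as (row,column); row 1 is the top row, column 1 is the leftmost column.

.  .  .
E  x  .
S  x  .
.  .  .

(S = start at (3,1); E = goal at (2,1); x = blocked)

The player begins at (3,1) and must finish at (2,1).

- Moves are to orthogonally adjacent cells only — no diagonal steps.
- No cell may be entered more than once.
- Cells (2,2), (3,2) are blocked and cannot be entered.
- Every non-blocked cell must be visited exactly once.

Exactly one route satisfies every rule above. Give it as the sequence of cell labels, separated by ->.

(3,1) -> (4,1) -> (4,2) -> (4,3) -> (3,3) -> (2,3) -> (1,3) -> (1,2) -> (1,1) -> (2,1)

Need to visit all 10 open cells exactly once, starting at (3,1) and ending at (2,1).
Cell (4,2) has only two open neighbours ((4,1) and (4,3)), so the path must pass straight through it: one of those is the cell it's entered from and the other is where it exits.
Route from (3,1): down to (4,1), 2× right (reaching (4,3)), 3× up (reaching (1,3)), 2× left (reaching (1,1)), down to (2,1) — 9 moves in all.
Check: all 10 open cells covered.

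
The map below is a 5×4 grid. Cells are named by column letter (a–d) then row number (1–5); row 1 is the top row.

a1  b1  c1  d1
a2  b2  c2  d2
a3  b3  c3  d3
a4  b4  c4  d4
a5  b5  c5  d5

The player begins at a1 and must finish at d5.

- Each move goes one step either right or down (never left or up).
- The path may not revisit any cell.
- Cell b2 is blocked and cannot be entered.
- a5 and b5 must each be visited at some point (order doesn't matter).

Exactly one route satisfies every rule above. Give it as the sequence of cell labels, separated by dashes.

a1 - a2 - a3 - a4 - a5 - b5 - c5 - d5

Moves only go right or down, so the column and row indices never decrease.
Route from a1: 4× down (reaching a5), 3× right (reaching d5) — 7 moves in all.
Check: all required cells visited.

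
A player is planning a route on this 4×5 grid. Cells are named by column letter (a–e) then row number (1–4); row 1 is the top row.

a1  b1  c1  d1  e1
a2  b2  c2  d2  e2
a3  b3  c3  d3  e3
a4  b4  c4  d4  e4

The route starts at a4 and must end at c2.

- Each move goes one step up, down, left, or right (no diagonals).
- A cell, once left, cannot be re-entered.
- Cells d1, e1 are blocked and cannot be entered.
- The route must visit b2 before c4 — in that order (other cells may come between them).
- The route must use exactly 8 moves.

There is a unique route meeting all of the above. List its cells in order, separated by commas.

The waypoints must appear in the order b2, c4, with no cell reused.
Route from a4: up 2 to a2, right 1 to b2, down 2 to b4, right 1 to c4, up 2 to c2 — 8 moves in all.
Check: order respected (b2 at step 3, c4 at step 6); 8 moves as required.

a4, a3, a2, b2, b3, b4, c4, c3, c2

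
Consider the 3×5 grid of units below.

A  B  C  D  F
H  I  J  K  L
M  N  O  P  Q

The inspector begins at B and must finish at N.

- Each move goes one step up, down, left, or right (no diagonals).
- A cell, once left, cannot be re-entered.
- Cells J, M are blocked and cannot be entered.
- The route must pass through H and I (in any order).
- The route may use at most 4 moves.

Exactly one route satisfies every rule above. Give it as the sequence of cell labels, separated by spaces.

B A H I N

The 4-move cap with required stops at H, I leaves no slack for detours.
Route from B: left 1 to A, down 1 to H, right 1 to I, down 1 to N — 4 moves in all.
Check: all required cells visited; 4 ≤ 4 moves.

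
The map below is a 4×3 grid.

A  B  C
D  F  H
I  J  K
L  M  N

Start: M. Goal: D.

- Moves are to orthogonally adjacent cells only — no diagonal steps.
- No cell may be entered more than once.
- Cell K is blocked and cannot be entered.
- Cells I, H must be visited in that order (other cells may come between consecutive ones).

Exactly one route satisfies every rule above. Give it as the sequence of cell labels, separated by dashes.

M - L - I - J - F - H - C - B - A - D

The waypoints must appear in the order I, H, with no cell reused.
Route from M: left 1 to L, up 1 to I, right 1 to J, up 1 to F, right 1 to H, up 1 to C, left 2 to A, down 1 to D — 9 moves in all.
Check: order respected (I at step 2, H at step 5).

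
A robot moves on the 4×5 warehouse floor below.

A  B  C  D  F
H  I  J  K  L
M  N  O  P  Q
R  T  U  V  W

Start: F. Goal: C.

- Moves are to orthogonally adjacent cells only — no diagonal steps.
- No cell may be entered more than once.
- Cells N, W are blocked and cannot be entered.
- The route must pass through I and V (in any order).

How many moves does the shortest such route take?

Any route passes through I and V in some order between F and C. Summing Manhattan distances along each leg and taking the cheapest ordering (F → V → I → C) gives a lower bound of 4 + 4 + 2 = 10 moves.
A route of 10 moves achieves this: F → L → Q → P → V → U → O → J → I → B → C.
Since 10 matches the lower bound, it is optimal.

10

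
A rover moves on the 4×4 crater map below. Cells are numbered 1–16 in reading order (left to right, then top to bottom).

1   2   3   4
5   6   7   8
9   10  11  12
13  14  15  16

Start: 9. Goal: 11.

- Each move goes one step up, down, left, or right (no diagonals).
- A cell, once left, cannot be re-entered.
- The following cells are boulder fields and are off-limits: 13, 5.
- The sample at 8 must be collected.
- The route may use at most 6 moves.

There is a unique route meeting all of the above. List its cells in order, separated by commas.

The 6-move cap with required stops at 8 leaves no slack for detours.
Route from 9: right 1 to 10, up 1 to 6, right 2 to 8, down 1 to 12, left 1 to 11 — 6 moves in all.
Check: all required cells visited; 6 ≤ 6 moves.

9, 10, 6, 7, 8, 12, 11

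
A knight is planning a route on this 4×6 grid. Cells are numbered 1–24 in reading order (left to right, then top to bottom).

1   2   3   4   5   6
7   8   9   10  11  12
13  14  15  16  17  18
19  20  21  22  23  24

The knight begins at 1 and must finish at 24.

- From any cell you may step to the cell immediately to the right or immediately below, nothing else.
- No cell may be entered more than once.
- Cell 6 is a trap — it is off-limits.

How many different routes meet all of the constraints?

55

A right/down-only route from 1 to 24 makes exactly 3 down-moves and 5 right-moves in some order.
With no other constraints that would be C(8,3) = 56 routes.
Subtract routes through each blocked cell (inclusion–exclusion for overlaps): − through 6: 1 → 55.
That gives 55 routes.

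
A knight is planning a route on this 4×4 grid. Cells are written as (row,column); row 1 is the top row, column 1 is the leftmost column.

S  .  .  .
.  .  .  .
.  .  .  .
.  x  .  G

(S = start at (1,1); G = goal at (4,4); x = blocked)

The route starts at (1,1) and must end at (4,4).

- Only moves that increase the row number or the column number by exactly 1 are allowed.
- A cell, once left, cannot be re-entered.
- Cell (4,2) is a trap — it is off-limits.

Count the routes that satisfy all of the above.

16

A right/down-only route from (1,1) to (4,4) makes exactly 3 down-moves and 3 right-moves in some order.
With no other constraints that would be C(6,3) = 20 routes.
Subtract routes through each blocked cell (inclusion–exclusion for overlaps): − through (4,2): 4 → 16.
That gives 16 routes.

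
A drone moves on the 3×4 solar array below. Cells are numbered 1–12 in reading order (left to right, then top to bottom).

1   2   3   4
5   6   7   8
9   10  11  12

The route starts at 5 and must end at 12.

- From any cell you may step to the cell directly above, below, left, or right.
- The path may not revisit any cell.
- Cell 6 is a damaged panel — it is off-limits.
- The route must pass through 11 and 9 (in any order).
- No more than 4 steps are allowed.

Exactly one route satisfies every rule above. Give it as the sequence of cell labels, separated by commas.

The budget equals the shortest possible length, so every move has to be on a shortest route through the required cells.
Route from 5: down 1 to 9, right 3 to 12 — 4 moves in all.
Check: all required cells visited; 4 ≤ 4 moves.

5, 9, 10, 11, 12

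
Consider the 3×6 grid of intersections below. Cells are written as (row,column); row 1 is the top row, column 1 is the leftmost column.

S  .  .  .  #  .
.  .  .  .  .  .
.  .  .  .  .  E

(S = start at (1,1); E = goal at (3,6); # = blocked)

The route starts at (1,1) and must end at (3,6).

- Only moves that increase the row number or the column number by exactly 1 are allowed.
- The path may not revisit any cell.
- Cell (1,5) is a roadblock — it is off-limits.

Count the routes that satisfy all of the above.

18

A right/down-only route from (1,1) to (3,6) makes exactly 2 down-moves and 5 right-moves in some order.
With no other constraints that would be C(7,2) = 21 routes.
Subtract routes through each blocked cell (inclusion–exclusion for overlaps): − through (1,5): 3 → 18.
That gives 18 routes.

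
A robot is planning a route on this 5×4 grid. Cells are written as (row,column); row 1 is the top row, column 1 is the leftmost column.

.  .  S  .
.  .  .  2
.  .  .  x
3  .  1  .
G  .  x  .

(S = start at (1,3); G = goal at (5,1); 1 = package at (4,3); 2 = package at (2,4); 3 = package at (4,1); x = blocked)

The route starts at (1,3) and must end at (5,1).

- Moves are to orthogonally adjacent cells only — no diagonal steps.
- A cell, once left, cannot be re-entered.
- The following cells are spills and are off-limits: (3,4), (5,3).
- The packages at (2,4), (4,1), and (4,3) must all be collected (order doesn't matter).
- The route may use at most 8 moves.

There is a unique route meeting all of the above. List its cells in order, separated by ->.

(1,3) -> (1,4) -> (2,4) -> (2,3) -> (3,3) -> (4,3) -> (4,2) -> (4,1) -> (5,1)

The budget equals the shortest possible length, so every move has to be on a shortest route through the required cells.
Route from (1,3): right to (1,4), down to (2,4), left to (2,3), 2× down (reaching (4,3)), 2× left (reaching (4,1)), down to (5,1) — 8 moves in all.
Check: all required cells visited; 8 ≤ 8 moves.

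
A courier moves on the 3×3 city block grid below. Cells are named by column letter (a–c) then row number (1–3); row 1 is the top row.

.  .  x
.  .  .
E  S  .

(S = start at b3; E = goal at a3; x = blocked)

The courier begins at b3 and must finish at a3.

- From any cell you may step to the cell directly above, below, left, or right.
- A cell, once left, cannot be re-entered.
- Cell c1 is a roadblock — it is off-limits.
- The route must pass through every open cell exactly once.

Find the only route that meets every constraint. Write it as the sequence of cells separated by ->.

b3 -> c3 -> c2 -> b2 -> b1 -> a1 -> a2 -> a3

Need to visit all 8 open cells exactly once, starting at b3 and ending at a3.
Cell a1 has only two open neighbours (a2 and b1), so the path must pass straight through it: one of those is the cell it's entered from and the other is where it exits.
Route from b3: right to c3, up to c2, left to b2, up to b1, left to a1, 2× down (reaching a3) — 7 moves in all.
Check: all 8 open cells covered.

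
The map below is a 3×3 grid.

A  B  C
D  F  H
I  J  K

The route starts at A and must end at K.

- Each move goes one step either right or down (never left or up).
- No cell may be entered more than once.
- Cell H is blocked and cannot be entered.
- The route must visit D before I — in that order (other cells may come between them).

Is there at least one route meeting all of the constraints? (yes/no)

One route that works: A → D → I → J → K.

yes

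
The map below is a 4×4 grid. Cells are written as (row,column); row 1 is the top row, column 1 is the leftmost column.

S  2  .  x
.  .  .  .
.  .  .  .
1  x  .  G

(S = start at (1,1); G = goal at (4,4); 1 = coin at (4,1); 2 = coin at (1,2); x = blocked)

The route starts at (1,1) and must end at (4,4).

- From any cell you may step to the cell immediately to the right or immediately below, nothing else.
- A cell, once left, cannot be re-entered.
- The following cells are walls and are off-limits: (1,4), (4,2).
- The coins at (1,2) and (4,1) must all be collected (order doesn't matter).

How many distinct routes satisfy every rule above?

0

A right/down-only route from (1,1) to (4,4) makes exactly 3 down-moves and 3 right-moves in some order.
With no other constraints that would be C(6,3) = 20 routes.
(4,1) is below but to the left of (1,2): going (1,2) → (4,1) would need a leftward move and (4,1) → (1,2) an upward move, so no right/down-only route can visit both required cells.
No route satisfies every constraint, so the count is 0.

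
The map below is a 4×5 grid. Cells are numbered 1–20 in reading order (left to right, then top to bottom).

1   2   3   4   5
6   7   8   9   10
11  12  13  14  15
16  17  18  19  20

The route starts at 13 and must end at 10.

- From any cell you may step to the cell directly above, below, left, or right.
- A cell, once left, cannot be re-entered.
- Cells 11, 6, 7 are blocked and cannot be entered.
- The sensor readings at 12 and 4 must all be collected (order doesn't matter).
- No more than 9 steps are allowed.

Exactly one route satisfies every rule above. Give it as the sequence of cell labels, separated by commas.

13, 12, 17, 18, 19, 14, 9, 4, 5, 10

Any route must reach 12 and 4 and still end at 10 within 9 moves, so the order of the required stops is forced.
Route from 13: left 1 to 12, down 1 to 17, right 2 to 19, up 3 to 4, right 1 to 5, down 1 to 10 — 9 moves in all.
Check: all required cells visited; 9 ≤ 9 moves.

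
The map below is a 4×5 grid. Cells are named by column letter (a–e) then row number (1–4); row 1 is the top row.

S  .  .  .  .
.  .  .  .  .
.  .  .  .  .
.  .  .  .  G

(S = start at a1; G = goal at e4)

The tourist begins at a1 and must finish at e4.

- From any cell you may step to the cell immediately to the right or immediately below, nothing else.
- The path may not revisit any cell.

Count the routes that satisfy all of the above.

35

A right/down-only route from a1 to e4 makes exactly 3 down-moves and 4 right-moves in some order.
With no other constraints that would be C(7,3) = 35 routes.
That gives 35 routes.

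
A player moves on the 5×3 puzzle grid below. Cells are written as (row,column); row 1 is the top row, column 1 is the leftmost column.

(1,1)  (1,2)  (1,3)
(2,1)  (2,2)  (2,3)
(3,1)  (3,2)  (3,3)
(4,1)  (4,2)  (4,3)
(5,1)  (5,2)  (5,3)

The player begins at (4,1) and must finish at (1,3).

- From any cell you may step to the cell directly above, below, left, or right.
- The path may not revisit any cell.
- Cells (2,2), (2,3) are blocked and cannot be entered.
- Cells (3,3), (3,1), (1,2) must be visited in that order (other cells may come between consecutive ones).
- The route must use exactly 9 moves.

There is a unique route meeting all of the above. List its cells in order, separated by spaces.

(4,1) (4,2) (4,3) (3,3) (3,2) (3,1) (2,1) (1,1) (1,2) (1,3)

The waypoints must appear in the order (3,3), (3,1), (1,2), with no cell reused.
Route from (4,1): right 2 to (4,3), up 1 to (3,3), left 2 to (3,1), up 2 to (1,1), right 2 to (1,3) — 9 moves in all.
Check: order respected ((3,3) at step 3, (3,1) at step 5, (1,2) at step 8); 9 moves as required.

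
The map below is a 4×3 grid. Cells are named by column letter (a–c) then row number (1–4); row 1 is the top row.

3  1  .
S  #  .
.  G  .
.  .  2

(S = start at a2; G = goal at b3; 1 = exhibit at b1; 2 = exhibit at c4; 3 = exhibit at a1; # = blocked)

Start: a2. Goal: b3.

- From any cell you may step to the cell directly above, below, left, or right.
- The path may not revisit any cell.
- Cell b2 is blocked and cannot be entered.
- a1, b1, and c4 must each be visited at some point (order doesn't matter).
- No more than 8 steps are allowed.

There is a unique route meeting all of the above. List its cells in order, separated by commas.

Any route must reach a1, b1, and c4 and still end at b3 within 8 moves, so the order of the required stops is forced.
Route from a2: up 1 to a1, right 2 to c1, down 3 to c4, left 1 to b4, up 1 to b3 — 8 moves in all.
Check: all required cells visited; 8 ≤ 8 moves.

a2, a1, b1, c1, c2, c3, c4, b4, b3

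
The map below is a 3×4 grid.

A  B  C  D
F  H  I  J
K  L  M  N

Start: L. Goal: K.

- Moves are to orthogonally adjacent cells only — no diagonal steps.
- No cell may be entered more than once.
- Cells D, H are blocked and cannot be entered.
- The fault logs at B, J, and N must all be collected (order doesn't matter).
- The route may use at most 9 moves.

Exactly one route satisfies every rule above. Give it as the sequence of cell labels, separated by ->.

The 9-move cap with required stops at B, J, N leaves no slack for detours.
Route from L: 2× right (reaching N), up to J, left to I, up to C, 2× left (reaching A), 2× down (reaching K) — 9 moves in all.
Check: all required cells visited; 9 ≤ 9 moves.

L -> M -> N -> J -> I -> C -> B -> A -> F -> K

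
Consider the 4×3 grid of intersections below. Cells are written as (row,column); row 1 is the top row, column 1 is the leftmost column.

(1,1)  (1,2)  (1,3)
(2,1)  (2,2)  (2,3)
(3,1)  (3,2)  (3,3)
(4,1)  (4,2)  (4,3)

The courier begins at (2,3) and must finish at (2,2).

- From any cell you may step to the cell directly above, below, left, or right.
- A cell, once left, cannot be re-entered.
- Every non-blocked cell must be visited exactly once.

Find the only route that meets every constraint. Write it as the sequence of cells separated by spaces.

(2,3) (1,3) (1,2) (1,1) (2,1) (3,1) (4,1) (4,2) (4,3) (3,3) (3,2) (2,2)

Need to visit all 12 open cells exactly once, starting at (2,3) and ending at (2,2).
Route from (2,3): up 1 to (1,3), left 2 to (1,1), down 3 to (4,1), right 2 to (4,3), up 1 to (3,3), left 1 to (3,2), up 1 to (2,2) — 11 moves in all.
Check: all 12 open cells covered.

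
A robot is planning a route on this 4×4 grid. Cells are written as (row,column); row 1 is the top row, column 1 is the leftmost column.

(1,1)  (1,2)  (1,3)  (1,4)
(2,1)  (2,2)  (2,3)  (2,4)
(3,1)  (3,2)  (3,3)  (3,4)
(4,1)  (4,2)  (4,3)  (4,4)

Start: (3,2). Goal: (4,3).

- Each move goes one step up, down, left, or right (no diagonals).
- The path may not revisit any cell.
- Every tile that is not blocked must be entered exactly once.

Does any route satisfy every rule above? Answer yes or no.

Colour the cells like a checkerboard: each orthogonal step flips colour, so a Hamiltonian route alternates colours. Here there are 8 cells of one colour and 8 of the other, with start on the same colour as the goal — the counts and endpoints can't be arranged into an alternating sequence of length 16, so no Hamiltonian route exists.

no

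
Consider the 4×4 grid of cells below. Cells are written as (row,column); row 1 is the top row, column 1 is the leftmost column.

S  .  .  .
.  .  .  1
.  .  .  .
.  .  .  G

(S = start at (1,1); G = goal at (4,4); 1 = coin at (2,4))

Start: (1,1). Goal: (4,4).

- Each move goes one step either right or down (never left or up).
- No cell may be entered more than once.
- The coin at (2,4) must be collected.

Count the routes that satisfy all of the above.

4

A right/down-only route from (1,1) to (4,4) makes exactly 3 down-moves and 3 right-moves in some order.
With no other constraints that would be C(6,3) = 20 routes.
Split at (2,4) and multiply the segment counts: (1,1)→(2,4): 4; (2,4)→(4,4): 1; product = 4.
That gives 4 routes.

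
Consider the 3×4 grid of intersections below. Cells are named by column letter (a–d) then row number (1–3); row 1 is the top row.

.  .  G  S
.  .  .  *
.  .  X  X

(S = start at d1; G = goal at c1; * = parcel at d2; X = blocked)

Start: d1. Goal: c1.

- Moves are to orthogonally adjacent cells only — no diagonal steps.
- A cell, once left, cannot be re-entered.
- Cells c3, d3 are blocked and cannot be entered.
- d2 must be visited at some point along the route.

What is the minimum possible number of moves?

Any route passes through d2 somewhere between d1 and c1. Summing Manhattan distances along the two legs (d1 → d2 → c1) gives a lower bound of 1 + 2 = 3 moves.
A route of 3 moves achieves this: d1 → d2 → c2 → c1.
Since 3 matches the lower bound, it is optimal.

3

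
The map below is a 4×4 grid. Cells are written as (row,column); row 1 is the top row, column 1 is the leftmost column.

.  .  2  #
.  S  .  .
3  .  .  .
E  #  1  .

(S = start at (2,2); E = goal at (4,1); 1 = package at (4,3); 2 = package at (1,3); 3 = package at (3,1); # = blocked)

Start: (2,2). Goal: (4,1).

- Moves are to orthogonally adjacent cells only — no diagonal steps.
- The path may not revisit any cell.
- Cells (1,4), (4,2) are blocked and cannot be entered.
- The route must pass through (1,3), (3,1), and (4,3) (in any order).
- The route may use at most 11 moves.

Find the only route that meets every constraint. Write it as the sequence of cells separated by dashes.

(2,2) - (1,2) - (1,3) - (2,3) - (2,4) - (3,4) - (4,4) - (4,3) - (3,3) - (3,2) - (3,1) - (4,1)

The 11-move cap with required stops at (1,3), (3,1), (4,3) leaves no slack for detours.
Route from (2,2): up to (1,2), right to (1,3), down to (2,3), right to (2,4), 2× down (reaching (4,4)), left to (4,3), up to (3,3), 2× left (reaching (3,1)), down to (4,1) — 11 moves in all.
Check: all required cells visited; 11 ≤ 11 moves.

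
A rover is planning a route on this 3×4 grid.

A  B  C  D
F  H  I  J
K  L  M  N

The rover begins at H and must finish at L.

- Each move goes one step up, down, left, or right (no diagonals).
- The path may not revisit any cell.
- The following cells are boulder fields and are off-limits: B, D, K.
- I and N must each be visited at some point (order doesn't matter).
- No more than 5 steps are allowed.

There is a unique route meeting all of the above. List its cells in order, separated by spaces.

H I J N M L

The 5-move cap with required stops at I, N leaves no slack for detours.
Route from H: 2× right (reaching J), down to N, 2× left (reaching L) — 5 moves in all.
Check: all required cells visited; 5 ≤ 5 moves.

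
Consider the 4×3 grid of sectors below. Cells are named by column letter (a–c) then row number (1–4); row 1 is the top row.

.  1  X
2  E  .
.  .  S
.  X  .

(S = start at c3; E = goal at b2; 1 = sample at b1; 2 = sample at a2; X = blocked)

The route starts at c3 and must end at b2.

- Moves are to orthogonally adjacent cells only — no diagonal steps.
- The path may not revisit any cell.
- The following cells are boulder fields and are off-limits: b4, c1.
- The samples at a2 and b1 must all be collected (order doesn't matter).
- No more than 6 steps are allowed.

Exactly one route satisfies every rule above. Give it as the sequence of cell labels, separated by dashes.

c3 - b3 - a3 - a2 - a1 - b1 - b2

The budget equals the shortest possible length, so every move has to be on a shortest route through the required cells.
Route from c3: 2× left (reaching a3), 2× up (reaching a1), right to b1, down to b2 — 6 moves in all.
Check: all required cells visited; 6 ≤ 6 moves.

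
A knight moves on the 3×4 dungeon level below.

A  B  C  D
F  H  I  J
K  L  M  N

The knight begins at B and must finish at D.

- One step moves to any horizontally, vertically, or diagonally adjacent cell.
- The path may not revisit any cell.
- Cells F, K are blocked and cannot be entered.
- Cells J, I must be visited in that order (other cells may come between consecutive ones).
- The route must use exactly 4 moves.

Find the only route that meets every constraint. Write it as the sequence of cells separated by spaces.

B C J I D

The waypoints must appear in the order J, I, with no cell reused.
Route from B: right to C, down-right to J, left to I, up-right to D — 4 moves in all.
Check: order respected (J at step 2, I at step 3); 4 moves as required.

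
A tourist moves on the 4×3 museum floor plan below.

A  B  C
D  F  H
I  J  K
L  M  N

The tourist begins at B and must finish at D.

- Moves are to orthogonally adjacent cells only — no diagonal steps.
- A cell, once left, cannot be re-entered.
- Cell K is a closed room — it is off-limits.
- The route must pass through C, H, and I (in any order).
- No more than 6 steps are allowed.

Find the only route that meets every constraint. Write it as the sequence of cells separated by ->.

B -> C -> H -> F -> J -> I -> D

The 6-move cap with required stops at C, H, I leaves no slack for detours.
Route from B: right 1 to C, down 1 to H, left 1 to F, down 1 to J, left 1 to I, up 1 to D — 6 moves in all.
Check: all required cells visited; 6 ≤ 6 moves.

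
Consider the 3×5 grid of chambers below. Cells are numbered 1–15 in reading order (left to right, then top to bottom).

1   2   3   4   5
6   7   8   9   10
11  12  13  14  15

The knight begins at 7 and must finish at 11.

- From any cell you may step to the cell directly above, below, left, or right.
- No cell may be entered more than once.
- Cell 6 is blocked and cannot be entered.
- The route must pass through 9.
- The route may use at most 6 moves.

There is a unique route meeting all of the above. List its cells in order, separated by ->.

Any route must reach 9 and still end at 11 within 6 moves, so the order of the required stops is forced.
Route from 7: right 2 to 9, down 1 to 14, left 3 to 11 — 6 moves in all.
Check: all required cells visited; 6 ≤ 6 moves.

7 -> 8 -> 9 -> 14 -> 13 -> 12 -> 11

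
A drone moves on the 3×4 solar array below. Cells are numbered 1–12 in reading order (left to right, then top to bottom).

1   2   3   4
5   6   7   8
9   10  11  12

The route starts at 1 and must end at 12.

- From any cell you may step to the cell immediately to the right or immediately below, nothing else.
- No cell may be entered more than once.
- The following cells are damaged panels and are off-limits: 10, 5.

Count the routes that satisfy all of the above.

5

A right/down-only route from 1 to 12 makes exactly 2 down-moves and 3 right-moves in some order.
With no other constraints that would be C(5,2) = 10 routes.
Subtract routes through each blocked cell (inclusion–exclusion for overlaps): − through 5: 4 − through 10: 3 + through 5&10: 2 → 5.
That gives 5 routes.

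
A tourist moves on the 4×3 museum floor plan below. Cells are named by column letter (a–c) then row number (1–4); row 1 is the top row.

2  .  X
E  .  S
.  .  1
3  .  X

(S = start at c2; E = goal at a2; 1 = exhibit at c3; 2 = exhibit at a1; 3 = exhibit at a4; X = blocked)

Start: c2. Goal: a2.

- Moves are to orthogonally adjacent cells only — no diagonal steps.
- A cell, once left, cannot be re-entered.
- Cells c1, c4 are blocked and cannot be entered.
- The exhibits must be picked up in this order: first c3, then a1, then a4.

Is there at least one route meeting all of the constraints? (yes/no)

Even ignoring the required order, no revisit-free route from c2 to a2 manages to pass through all of c3, a1, and a4: branching out from c2, every path either misses one of them or, having collected them, can no longer reach a2 without re-entering a cell.

no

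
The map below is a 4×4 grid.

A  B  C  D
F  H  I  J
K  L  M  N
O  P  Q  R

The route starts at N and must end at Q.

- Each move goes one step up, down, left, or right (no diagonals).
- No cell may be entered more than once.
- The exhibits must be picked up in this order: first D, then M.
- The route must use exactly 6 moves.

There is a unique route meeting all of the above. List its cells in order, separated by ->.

N -> J -> D -> C -> I -> M -> Q

The waypoints must appear in the order D, M, with no cell reused.
Route from N: up 2 to D, left 1 to C, down 3 to Q — 6 moves in all.
Check: order respected (D at step 2, M at step 5); 6 moves as required.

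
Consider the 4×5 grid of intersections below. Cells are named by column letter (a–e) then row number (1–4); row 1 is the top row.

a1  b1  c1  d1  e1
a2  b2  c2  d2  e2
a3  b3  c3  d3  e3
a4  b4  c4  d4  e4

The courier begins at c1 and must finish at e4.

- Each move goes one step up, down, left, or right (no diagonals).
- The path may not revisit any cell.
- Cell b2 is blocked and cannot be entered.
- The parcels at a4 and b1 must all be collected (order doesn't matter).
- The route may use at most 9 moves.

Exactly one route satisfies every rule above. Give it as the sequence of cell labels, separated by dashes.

c1 - b1 - a1 - a2 - a3 - a4 - b4 - c4 - d4 - e4

Any route must reach a4 and b1 and still end at e4 within 9 moves, so the order of the required stops is forced.
Route from c1: left 2 to a1, down 3 to a4, right 4 to e4 — 9 moves in all.
Check: all required cells visited; 9 ≤ 9 moves.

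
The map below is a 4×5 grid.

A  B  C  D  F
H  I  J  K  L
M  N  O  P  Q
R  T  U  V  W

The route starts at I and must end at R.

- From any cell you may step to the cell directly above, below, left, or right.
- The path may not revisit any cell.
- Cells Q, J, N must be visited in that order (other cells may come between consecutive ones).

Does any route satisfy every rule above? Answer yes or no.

One route that works: I → B → C → D → F → L → Q → P → K → J → O → N → T → R.

yes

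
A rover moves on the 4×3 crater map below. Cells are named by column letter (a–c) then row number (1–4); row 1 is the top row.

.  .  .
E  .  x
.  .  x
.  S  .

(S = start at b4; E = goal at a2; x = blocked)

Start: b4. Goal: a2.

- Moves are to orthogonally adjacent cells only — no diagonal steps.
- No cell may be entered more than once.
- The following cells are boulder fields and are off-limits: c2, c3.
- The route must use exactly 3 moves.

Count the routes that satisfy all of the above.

Need simple routes of exactly 3 moves from b4 to a2 (Manhattan distance 3, so 0 moves are spent on a detour and 0 undoing it).
Enumerating: b4 b3 b2 a2 | b4 b3 a3 a2 | b4 a4 a3 a2.
That gives 3 routes.

3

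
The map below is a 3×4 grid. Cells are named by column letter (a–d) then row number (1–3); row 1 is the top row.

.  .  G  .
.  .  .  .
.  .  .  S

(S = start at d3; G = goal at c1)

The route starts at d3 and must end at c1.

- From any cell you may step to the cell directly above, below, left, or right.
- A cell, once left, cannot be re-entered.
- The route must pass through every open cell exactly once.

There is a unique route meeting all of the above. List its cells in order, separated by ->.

d3 -> c3 -> b3 -> a3 -> a2 -> a1 -> b1 -> b2 -> c2 -> d2 -> d1 -> c1

Need to visit all 12 open cells exactly once, starting at d3 and ending at c1.
Route from d3: 3× left (reaching a3), 2× up (reaching a1), right to b1, down to b2, 2× right (reaching d2), up to d1, left to c1 — 11 moves in all.
Check: all 12 open cells covered.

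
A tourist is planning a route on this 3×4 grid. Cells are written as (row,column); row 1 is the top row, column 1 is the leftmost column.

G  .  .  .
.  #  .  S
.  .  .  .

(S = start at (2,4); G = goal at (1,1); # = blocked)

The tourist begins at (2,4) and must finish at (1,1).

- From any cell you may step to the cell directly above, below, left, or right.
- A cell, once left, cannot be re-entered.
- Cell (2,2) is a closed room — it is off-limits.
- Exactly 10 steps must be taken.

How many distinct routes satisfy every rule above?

0

Need simple routes of exactly 10 moves from (2,4) to (1,1) (Manhattan distance 4, so 3 moves are spent on a detour and 3 undoing it).
No route satisfies every constraint, so the count is 0.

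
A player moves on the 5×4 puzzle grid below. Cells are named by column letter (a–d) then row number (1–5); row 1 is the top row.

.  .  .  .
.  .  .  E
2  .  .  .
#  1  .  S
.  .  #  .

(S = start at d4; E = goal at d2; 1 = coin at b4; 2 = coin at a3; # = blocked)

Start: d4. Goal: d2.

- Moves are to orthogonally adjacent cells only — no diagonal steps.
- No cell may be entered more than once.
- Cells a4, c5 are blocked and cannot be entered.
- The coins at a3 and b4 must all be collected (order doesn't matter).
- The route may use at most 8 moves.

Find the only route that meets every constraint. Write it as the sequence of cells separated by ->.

d4 -> c4 -> b4 -> b3 -> a3 -> a2 -> b2 -> c2 -> d2

The 8-move cap with required stops at a3, b4 leaves no slack for detours.
Route from d4: left 2 to b4, up 1 to b3, left 1 to a3, up 1 to a2, right 3 to d2 — 8 moves in all.
Check: all required cells visited; 8 ≤ 8 moves.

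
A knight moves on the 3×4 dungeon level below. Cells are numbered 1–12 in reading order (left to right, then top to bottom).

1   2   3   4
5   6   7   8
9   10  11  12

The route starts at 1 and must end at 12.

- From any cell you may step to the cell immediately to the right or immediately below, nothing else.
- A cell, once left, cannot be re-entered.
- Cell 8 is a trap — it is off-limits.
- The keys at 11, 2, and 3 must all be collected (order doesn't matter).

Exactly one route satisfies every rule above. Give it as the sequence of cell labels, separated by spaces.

Moves only go right or down, so the column and row indices never decrease.
Route from 1: right 2 to 3, down 2 to 11, right 1 to 12 — 5 moves in all.
Check: all required cells visited.

1 2 3 7 11 12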